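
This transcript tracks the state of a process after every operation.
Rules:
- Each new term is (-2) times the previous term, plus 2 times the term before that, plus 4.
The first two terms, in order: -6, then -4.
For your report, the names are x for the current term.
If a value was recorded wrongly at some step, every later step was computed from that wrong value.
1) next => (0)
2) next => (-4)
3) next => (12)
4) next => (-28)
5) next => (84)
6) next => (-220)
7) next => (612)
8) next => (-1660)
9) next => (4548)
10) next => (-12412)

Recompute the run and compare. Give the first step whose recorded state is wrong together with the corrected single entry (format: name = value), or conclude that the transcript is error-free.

Recomputing the run from the initial state:
step 1: x = 0
step 2: x = -4
step 3: x = 12
step 4: x = -28
step 5: x = 84
step 6: x = -220
step 7: x = 612
step 8: x = -1660
step 9: x = 4548
step 10: x = -12412
This matches the transcript at every step.

no error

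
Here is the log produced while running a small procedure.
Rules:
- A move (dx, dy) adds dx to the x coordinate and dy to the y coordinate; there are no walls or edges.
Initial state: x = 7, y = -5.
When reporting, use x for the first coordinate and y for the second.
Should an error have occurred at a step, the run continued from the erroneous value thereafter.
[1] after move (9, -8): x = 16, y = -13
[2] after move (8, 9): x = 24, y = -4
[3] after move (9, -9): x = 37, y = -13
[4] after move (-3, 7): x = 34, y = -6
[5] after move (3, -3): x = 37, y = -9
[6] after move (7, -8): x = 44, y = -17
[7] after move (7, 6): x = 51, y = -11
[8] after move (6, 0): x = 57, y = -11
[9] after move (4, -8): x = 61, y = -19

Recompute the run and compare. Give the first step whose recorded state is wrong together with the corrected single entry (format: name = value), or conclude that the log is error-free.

step 3, x = 33

Recomputing the run from the initial state:
step 1: x = 16, y = -13
step 2: x = 24, y = -4
step 3: x = 33, y = -13
step 4: x = 30, y = -6
step 5: x = 33, y = -9
step 6: x = 40, y = -17
step 7: x = 47, y = -11
step 8: x = 53, y = -11
step 9: x = 57, y = -19
The first disagreement with the log is at step 3, where the value should be x = 33.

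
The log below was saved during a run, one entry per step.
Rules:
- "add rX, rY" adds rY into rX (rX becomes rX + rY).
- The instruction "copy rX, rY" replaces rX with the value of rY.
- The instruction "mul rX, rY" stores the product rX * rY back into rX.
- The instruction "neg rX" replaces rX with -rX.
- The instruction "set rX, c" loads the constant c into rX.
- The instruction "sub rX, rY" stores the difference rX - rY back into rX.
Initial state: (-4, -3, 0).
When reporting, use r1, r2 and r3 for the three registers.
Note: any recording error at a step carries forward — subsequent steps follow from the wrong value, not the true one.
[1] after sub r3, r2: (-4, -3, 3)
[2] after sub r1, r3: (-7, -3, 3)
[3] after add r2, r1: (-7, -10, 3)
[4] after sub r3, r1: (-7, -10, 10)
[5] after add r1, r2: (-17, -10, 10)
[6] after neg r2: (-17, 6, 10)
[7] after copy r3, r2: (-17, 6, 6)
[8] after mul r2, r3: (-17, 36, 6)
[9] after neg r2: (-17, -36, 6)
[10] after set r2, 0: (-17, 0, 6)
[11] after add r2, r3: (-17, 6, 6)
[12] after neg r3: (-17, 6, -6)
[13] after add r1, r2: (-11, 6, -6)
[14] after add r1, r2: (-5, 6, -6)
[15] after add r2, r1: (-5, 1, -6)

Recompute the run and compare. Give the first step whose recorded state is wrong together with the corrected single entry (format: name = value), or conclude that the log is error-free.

step 6, r2 = 10

Recomputing the run from the initial state:
step 1: r1 = -4, r2 = -3, r3 = 3
step 2: r1 = -7, r2 = -3, r3 = 3
step 3: r1 = -7, r2 = -10, r3 = 3
step 4: r1 = -7, r2 = -10, r3 = 10
step 5: r1 = -17, r2 = -10, r3 = 10
step 6: r1 = -17, r2 = 10, r3 = 10
step 7: r1 = -17, r2 = 10, r3 = 10
step 8: r1 = -17, r2 = 100, r3 = 10
step 9: r1 = -17, r2 = -100, r3 = 10
step 10: r1 = -17, r2 = 0, r3 = 10
step 11: r1 = -17, r2 = 10, r3 = 10
step 12: r1 = -17, r2 = 10, r3 = -10
step 13: r1 = -7, r2 = 10, r3 = -10
step 14: r1 = 3, r2 = 10, r3 = -10
step 15: r1 = 3, r2 = 13, r3 = -10
The first disagreement with the log is at step 6, where the value should be r2 = 10.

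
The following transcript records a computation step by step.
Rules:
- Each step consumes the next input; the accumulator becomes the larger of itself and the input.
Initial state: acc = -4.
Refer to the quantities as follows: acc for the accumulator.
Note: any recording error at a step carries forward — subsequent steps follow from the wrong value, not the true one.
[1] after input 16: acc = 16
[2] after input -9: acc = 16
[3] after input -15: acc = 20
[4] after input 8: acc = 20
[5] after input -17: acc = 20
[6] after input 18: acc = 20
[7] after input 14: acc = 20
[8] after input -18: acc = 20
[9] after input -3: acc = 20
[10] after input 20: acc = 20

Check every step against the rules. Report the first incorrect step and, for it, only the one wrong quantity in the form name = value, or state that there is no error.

step 3, acc = 16

Recomputing the run from the initial state:
step 1: acc = 16
step 2: acc = 16
step 3: acc = 16
step 4: acc = 16
step 5: acc = 16
step 6: acc = 18
step 7: acc = 18
step 8: acc = 18
step 9: acc = 18
step 10: acc = 20
The first disagreement with the transcript is at step 3, where the value should be acc = 16.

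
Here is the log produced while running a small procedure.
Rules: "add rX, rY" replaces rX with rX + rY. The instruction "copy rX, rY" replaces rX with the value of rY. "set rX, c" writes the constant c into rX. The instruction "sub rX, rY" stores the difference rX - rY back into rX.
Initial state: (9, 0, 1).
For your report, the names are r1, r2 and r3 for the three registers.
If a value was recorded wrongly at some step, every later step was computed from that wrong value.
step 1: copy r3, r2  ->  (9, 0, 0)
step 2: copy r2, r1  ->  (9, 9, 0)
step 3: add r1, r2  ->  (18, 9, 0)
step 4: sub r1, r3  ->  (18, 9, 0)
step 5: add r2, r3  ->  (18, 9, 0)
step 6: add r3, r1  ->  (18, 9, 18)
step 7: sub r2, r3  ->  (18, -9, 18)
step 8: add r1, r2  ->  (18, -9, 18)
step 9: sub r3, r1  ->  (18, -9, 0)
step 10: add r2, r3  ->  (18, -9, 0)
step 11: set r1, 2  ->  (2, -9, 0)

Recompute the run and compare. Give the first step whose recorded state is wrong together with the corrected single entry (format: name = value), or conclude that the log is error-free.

Recomputing the run from the initial state:
step 1: r1 = 9, r2 = 0, r3 = 0
step 2: r1 = 9, r2 = 9, r3 = 0
step 3: r1 = 18, r2 = 9, r3 = 0
step 4: r1 = 18, r2 = 9, r3 = 0
step 5: r1 = 18, r2 = 9, r3 = 0
step 6: r1 = 18, r2 = 9, r3 = 18
step 7: r1 = 18, r2 = -9, r3 = 18
step 8: r1 = 9, r2 = -9, r3 = 18
step 9: r1 = 9, r2 = -9, r3 = 9
step 10: r1 = 9, r2 = 0, r3 = 9
step 11: r1 = 2, r2 = 0, r3 = 9
The first disagreement with the log is at step 8, where the value should be r1 = 9.

step 8, r1 = 9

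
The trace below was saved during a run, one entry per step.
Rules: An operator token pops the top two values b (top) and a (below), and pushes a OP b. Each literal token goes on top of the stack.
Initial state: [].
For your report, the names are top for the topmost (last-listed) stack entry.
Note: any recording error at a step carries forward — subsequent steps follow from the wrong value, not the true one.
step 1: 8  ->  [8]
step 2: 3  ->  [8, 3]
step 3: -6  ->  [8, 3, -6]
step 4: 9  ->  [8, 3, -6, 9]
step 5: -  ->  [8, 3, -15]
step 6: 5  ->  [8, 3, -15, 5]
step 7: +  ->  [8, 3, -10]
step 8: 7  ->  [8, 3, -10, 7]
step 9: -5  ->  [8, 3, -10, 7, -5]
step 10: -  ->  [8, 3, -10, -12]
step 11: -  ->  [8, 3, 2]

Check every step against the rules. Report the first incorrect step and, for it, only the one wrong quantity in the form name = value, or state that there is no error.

Step 1: push 8: top = 8 — exactly as logged.
Step 2: push 3: top = 3 — no discrepancy.
Step 3: push -6: top = -6 — no discrepancy.
Step 4: push 9: top = 9 — confirmed correct.
Step 5: -6 - 9 = -15 — agrees with the trace.
Step 6: push 5: top = 5 — checks out.
Step 7: -15 + 5 = -10 — checks out.
Step 8: push 7: top = 7 — matches.
Step 9: push -5: top = -5 — checks out.
Step 10: 7 - -5 = 12 — this is not what the trace shows.
Conclusion: step 10 carries the first error; the entry should be top = 12.

step 10, top = 12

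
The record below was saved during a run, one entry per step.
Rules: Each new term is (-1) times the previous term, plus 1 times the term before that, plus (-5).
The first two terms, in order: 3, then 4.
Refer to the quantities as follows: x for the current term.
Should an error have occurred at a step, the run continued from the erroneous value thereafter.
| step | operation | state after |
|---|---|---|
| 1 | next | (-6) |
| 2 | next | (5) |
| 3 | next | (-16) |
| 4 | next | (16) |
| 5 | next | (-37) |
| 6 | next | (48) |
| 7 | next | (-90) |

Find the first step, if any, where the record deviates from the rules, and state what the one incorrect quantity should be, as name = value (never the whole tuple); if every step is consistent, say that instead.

no error

Recomputing the run from the initial state:
step 1: x = -6
step 2: x = 5
step 3: x = -16
step 4: x = 16
step 5: x = -37
step 6: x = 48
step 7: x = -90
This matches the record at every step.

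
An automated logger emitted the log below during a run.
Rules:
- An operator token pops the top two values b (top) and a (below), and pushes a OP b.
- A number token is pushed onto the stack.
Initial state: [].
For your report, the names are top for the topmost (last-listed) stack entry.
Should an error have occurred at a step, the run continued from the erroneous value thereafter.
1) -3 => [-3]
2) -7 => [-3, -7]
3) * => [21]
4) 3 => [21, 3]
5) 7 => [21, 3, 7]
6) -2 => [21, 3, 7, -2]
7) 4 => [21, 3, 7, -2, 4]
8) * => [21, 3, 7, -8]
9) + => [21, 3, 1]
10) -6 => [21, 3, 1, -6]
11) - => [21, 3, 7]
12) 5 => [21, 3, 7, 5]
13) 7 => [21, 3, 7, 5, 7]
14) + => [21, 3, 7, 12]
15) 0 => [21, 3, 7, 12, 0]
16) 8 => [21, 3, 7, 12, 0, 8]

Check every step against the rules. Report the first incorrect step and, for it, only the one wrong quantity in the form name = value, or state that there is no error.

1. push -3: top = -3 (no discrepancy)
2. push -7: top = -7 (verified)
3. -3 * -7 = 21 (no discrepancy)
4. push 3: top = 3 (no discrepancy)
5. push 7: top = 7 (exactly as logged)
6. push -2: top = -2 (exactly as logged)
7. push 4: top = 4 (verified)
8. -2 * 4 = -8 (agrees with the log)
9. 7 + -8 = -1 (the recorded entry deviates here)
So the first discrepancy is step 9, where the right value is top = -1.

step 9, top = -1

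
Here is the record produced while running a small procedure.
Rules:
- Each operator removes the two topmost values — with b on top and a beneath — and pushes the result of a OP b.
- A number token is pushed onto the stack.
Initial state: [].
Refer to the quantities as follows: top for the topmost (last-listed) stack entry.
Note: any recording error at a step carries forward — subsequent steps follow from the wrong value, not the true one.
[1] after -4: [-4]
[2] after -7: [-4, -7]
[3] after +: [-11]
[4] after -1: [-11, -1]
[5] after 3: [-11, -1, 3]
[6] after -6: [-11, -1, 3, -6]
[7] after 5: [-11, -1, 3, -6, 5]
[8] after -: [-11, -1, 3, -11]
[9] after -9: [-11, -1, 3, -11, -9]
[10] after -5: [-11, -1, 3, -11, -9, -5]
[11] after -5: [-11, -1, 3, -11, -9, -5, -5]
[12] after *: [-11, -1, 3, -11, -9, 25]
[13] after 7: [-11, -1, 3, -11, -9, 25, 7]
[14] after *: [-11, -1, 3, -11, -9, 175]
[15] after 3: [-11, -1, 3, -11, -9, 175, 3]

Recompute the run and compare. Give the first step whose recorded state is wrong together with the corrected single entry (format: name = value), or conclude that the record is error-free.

no error

Recomputing the run from the initial state:
step 1: [-4]
step 2: [-4, -7]
step 3: [-11]
step 4: [-11, -1]
step 5: [-11, -1, 3]
step 6: [-11, -1, 3, -6]
step 7: [-11, -1, 3, -6, 5]
step 8: [-11, -1, 3, -11]
step 9: [-11, -1, 3, -11, -9]
step 10: [-11, -1, 3, -11, -9, -5]
step 11: [-11, -1, 3, -11, -9, -5, -5]
step 12: [-11, -1, 3, -11, -9, 25]
step 13: [-11, -1, 3, -11, -9, 25, 7]
step 14: [-11, -1, 3, -11, -9, 175]
step 15: [-11, -1, 3, -11, -9, 175, 3]
This matches the record at every step.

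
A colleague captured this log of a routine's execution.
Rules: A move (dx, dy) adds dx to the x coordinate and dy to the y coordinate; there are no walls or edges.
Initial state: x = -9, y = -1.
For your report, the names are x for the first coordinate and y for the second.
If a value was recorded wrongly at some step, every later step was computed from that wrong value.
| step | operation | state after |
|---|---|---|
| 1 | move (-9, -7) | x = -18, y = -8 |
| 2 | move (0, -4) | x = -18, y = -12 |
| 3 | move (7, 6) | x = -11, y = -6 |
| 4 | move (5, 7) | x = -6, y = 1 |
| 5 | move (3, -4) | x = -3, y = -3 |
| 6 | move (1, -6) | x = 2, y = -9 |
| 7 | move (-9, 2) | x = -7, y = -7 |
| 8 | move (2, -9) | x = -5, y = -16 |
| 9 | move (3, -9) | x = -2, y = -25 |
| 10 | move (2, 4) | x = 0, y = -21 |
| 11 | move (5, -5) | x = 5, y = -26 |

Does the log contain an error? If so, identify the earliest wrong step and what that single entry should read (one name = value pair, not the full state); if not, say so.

step 6, x = -2

1. x = -9 + (-9) = -18, y = -1 + (-7) = -8 (in agreement)
2. x = -18 + (0) = -18, y = -8 + (-4) = -12 (consistent with the log)
3. x = -18 + (7) = -11, y = -12 + (6) = -6 (same as recorded)
4. x = -11 + (5) = -6, y = -6 + (7) = 1 (matches)
5. x = -6 + (3) = -3, y = 1 + (-4) = -3 (no discrepancy)
6. x = -3 + (1) = -2, y = -3 + (-6) = -9 (the log disagrees here)
Conclusion: step 6 carries the first error; the entry should be x = -2.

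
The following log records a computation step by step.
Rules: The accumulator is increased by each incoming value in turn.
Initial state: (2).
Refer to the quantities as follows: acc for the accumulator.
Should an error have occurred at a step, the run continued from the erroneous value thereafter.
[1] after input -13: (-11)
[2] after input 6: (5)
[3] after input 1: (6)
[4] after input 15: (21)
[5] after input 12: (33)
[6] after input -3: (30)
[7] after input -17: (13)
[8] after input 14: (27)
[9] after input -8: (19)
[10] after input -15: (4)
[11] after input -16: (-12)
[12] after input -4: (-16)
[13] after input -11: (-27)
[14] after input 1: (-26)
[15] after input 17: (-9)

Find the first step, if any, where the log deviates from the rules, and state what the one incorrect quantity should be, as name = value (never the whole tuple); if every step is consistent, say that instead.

step 2, acc = -5

Recomputing the run from the initial state:
step 1: acc = -11
step 2: acc = -5
step 3: acc = -4
step 4: acc = 11
step 5: acc = 23
step 6: acc = 20
step 7: acc = 3
step 8: acc = 17
step 9: acc = 9
step 10: acc = -6
step 11: acc = -22
step 12: acc = -26
step 13: acc = -37
step 14: acc = -36
step 15: acc = -19
The first disagreement with the log is at step 2, where the value should be acc = -5.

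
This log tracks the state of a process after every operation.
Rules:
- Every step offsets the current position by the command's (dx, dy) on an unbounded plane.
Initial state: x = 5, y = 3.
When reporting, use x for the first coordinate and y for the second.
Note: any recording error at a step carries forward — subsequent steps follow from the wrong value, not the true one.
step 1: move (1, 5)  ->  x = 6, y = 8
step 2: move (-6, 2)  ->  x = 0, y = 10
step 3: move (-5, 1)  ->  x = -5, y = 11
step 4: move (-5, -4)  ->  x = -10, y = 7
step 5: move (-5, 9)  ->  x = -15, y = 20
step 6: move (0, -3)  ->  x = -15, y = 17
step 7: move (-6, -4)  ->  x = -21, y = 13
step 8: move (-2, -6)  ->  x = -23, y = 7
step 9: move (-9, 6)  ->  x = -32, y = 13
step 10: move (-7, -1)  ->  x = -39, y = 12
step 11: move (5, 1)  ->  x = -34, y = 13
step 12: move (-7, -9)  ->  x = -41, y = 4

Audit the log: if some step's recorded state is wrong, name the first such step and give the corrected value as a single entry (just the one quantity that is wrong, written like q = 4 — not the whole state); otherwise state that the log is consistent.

step 5, y = 16

Recomputing the run from the initial state:
step 1: x = 6, y = 8
step 2: x = 0, y = 10
step 3: x = -5, y = 11
step 4: x = -10, y = 7
step 5: x = -15, y = 16
step 6: x = -15, y = 13
step 7: x = -21, y = 9
step 8: x = -23, y = 3
step 9: x = -32, y = 9
step 10: x = -39, y = 8
step 11: x = -34, y = 9
step 12: x = -41, y = 0
The first disagreement with the log is at step 5, where the value should be y = 16.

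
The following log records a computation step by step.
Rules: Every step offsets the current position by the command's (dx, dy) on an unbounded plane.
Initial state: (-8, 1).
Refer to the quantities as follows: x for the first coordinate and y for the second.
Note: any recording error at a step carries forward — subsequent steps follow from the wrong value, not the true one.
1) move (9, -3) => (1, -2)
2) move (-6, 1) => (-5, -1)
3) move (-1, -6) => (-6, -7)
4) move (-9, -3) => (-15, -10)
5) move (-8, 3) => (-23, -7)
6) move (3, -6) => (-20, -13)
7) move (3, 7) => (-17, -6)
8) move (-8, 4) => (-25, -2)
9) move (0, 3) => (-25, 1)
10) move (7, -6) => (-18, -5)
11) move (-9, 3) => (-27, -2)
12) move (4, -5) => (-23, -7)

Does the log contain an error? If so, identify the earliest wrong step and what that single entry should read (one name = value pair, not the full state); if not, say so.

no error

1. x = -8 + (9) = 1, y = 1 + (-3) = -2 (in agreement)
2. x = 1 + (-6) = -5, y = -2 + (1) = -1 (matches)
3. x = -5 + (-1) = -6, y = -1 + (-6) = -7 (checks out)
4. x = -6 + (-9) = -15, y = -7 + (-3) = -10 (verified)
5. x = -15 + (-8) = -23, y = -10 + (3) = -7 (no discrepancy)
6. x = -23 + (3) = -20, y = -7 + (-6) = -13 (exactly as logged)
7. x = -20 + (3) = -17, y = -13 + (7) = -6 (checks out)
8. x = -17 + (-8) = -25, y = -6 + (4) = -2 (confirmed correct)
9. x = -25 + (0) = -25, y = -2 + (3) = 1 (in agreement)
10. x = -25 + (7) = -18, y = 1 + (-6) = -5 (exactly as logged)
11. x = -18 + (-9) = -27, y = -5 + (3) = -2 (confirmed correct)
12. x = -27 + (4) = -23, y = -2 + (-5) = -7 (matches)
The whole run recomputes cleanly — no discrepancies.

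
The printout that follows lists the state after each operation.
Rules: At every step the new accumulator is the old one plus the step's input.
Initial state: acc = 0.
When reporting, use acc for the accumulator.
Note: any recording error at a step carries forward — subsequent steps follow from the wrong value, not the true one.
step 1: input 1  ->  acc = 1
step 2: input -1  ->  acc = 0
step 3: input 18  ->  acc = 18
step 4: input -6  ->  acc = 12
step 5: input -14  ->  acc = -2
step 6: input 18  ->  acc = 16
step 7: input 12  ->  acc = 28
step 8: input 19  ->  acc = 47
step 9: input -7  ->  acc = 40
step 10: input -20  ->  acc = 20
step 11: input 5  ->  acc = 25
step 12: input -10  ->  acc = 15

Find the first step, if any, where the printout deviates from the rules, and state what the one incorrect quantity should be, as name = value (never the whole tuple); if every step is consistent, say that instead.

no error

step 1: acc = 0 + 1 = 1 -> same as recorded
step 2: acc = 1 + -1 = 0 -> verified
step 3: acc = 0 + 18 = 18 -> verified
step 4: acc = 18 + -6 = 12 -> no discrepancy
step 5: acc = 12 + -14 = -2 -> agrees with the printout
step 6: acc = -2 + 18 = 16 -> no discrepancy
step 7: acc = 16 + 12 = 28 -> verified
step 8: acc = 28 + 19 = 47 -> no discrepancy
step 9: acc = 47 + -7 = 40 -> verified
step 10: acc = 40 + -20 = 20 -> confirmed correct
step 11: acc = 20 + 5 = 25 -> checks out
step 12: acc = 25 + -10 = 15 -> verified
All entries verified; no error found.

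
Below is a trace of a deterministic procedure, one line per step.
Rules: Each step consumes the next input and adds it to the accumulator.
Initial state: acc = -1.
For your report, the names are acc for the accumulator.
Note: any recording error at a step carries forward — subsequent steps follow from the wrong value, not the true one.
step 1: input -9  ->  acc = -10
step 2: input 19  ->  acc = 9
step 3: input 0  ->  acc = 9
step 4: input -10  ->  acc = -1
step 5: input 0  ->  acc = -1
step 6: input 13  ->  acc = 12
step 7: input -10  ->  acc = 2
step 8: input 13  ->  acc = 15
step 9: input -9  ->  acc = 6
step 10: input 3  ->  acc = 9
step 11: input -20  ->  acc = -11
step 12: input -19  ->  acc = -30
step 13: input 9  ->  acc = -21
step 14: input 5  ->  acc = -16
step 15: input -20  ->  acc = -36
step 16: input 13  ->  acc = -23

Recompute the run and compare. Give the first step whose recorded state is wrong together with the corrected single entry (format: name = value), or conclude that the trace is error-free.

no error

Recomputing the run from the initial state:
step 1: acc = -10
step 2: acc = 9
step 3: acc = 9
step 4: acc = -1
step 5: acc = -1
step 6: acc = 12
step 7: acc = 2
step 8: acc = 15
step 9: acc = 6
step 10: acc = 9
step 11: acc = -11
step 12: acc = -30
step 13: acc = -21
step 14: acc = -16
step 15: acc = -36
step 16: acc = -23
This matches the trace at every step.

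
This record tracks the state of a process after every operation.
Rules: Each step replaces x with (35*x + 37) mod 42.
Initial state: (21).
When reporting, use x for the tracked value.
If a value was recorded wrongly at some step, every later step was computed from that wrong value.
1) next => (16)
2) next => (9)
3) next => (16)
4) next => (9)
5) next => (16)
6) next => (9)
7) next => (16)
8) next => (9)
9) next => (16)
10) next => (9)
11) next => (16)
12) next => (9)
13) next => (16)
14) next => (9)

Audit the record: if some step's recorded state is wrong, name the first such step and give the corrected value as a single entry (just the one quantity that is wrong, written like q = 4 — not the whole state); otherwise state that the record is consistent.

step 1: x = (35*21 + 37) mod 42 = 16 -> agrees with the record
step 2: x = (35*16 + 37) mod 42 = 9 -> checks out
step 3: x = (35*9 + 37) mod 42 = 16 -> same as recorded
step 4: x = (35*16 + 37) mod 42 = 9 -> confirmed correct
step 5: x = (35*9 + 37) mod 42 = 16 -> no discrepancy
step 6: x = (35*16 + 37) mod 42 = 9 -> no discrepancy
step 7: x = (35*9 + 37) mod 42 = 16 -> verified
step 8: x = (35*16 + 37) mod 42 = 9 -> matches
step 9: x = (35*9 + 37) mod 42 = 16 -> in agreement
step 10: x = (35*16 + 37) mod 42 = 9 -> exactly as logged
step 11: x = (35*9 + 37) mod 42 = 16 -> consistent with the record
step 12: x = (35*16 + 37) mod 42 = 9 -> in agreement
step 13: x = (35*9 + 37) mod 42 = 16 -> exactly as logged
step 14: x = (35*16 + 37) mod 42 = 9 -> agrees with the record
All steps check out; nothing to correct.

no error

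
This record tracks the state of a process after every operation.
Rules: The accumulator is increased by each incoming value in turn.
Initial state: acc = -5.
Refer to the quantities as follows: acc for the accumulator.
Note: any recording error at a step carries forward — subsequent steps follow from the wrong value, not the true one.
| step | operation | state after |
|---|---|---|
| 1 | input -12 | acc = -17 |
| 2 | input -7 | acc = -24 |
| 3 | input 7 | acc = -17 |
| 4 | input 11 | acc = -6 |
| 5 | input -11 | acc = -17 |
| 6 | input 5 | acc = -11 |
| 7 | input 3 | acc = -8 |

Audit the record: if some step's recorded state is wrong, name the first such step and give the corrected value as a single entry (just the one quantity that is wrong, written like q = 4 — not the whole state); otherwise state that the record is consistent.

step 1: acc = -5 + -12 = -17 -> consistent with the record
step 2: acc = -17 + -7 = -24 -> confirmed correct
step 3: acc = -24 + 7 = -17 -> exactly as logged
step 4: acc = -17 + 11 = -6 -> exactly as logged
step 5: acc = -6 + -11 = -17 -> exactly as logged
step 6: acc = -17 + 5 = -12 -> a discrepancy with the record
First deviation found at step 6; the corrected entry is acc = -12.

step 6, acc = -12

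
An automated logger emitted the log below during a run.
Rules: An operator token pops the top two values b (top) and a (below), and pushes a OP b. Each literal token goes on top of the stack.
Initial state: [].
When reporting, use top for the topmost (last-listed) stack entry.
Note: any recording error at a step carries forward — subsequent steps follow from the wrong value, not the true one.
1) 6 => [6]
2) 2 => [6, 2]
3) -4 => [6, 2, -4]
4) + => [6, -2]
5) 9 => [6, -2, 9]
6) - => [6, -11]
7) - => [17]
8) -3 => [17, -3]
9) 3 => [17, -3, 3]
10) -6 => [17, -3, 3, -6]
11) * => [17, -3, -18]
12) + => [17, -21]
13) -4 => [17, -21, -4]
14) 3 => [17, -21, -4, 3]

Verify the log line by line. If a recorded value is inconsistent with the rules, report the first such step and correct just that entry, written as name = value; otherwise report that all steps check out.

step 1: push 6: top = 6 -> same as recorded
step 2: push 2: top = 2 -> no discrepancy
step 3: push -4: top = -4 -> agrees with the log
step 4: 2 + -4 = -2 -> no discrepancy
step 5: push 9: top = 9 -> no discrepancy
step 6: -2 - 9 = -11 -> confirmed correct
step 7: 6 - -11 = 17 -> confirmed correct
step 8: push -3: top = -3 -> matches
step 9: push 3: top = 3 -> same as recorded
step 10: push -6: top = -6 -> agrees with the log
step 11: 3 * -6 = -18 -> verified
step 12: -3 + -18 = -21 -> confirmed correct
step 13: push -4: top = -4 -> agrees with the log
step 14: push 3: top = 3 -> verified
Every step is consistent.

no error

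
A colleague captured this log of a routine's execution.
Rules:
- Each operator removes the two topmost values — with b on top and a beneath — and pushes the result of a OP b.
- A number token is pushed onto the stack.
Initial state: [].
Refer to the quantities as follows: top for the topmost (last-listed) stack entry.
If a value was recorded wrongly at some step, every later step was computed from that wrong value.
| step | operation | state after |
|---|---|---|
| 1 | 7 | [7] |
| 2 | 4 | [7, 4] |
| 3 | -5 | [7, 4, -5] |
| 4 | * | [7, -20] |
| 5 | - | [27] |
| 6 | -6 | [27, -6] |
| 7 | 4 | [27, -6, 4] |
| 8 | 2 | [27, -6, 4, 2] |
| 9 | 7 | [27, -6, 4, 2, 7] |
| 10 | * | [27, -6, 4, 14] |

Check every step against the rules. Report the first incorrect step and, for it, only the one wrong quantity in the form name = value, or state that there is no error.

1. push 7: top = 7 (exactly as logged)
2. push 4: top = 4 (confirmed correct)
3. push -5: top = -5 (consistent with the log)
4. 4 * -5 = -20 (consistent with the log)
5. 7 - -20 = 27 (agrees with the log)
6. push -6: top = -6 (in agreement)
7. push 4: top = 4 (in agreement)
8. push 2: top = 2 (consistent with the log)
9. push 7: top = 7 (verified)
10. 2 * 7 = 14 (consistent with the log)
Every step is consistent.

no error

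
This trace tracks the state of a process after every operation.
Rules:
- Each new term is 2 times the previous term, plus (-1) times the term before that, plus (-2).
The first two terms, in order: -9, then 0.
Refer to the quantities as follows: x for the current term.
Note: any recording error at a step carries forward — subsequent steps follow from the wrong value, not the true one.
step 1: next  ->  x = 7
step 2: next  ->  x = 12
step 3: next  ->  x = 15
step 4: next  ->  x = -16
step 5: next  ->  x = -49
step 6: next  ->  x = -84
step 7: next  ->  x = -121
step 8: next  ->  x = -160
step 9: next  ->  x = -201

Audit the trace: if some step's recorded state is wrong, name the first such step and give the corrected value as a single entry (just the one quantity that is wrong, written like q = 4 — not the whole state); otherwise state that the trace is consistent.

step 4, x = 16

step 1: x = 2*(0) + (-1)*(-9) + (-2) = 7 -> in agreement
step 2: x = 2*(7) + (-1)*(0) + (-2) = 12 -> agrees with the trace
step 3: x = 2*(12) + (-1)*(7) + (-2) = 15 -> confirmed correct
step 4: x = 2*(15) + (-1)*(12) + (-2) = 16 -> the trace has a different value
Step 4 is the first one off; corrected, x = 16.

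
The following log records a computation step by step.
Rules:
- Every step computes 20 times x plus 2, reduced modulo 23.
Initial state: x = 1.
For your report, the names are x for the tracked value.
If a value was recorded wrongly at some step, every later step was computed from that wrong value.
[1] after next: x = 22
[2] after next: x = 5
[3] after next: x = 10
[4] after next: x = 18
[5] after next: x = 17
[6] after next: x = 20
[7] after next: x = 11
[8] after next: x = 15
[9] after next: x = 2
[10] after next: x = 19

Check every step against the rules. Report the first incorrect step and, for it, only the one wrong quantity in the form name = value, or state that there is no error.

step 9, x = 3

1. x = (20*1 + 2) mod 23 = 22 (checks out)
2. x = (20*22 + 2) mod 23 = 5 (verified)
3. x = (20*5 + 2) mod 23 = 10 (same as recorded)
4. x = (20*10 + 2) mod 23 = 18 (matches)
5. x = (20*18 + 2) mod 23 = 17 (agrees with the log)
6. x = (20*17 + 2) mod 23 = 20 (no discrepancy)
7. x = (20*20 + 2) mod 23 = 11 (in agreement)
8. x = (20*11 + 2) mod 23 = 15 (checks out)
9. x = (20*15 + 2) mod 23 = 3 (the log disagrees here)
Step 9 is the first one off; corrected, x = 3.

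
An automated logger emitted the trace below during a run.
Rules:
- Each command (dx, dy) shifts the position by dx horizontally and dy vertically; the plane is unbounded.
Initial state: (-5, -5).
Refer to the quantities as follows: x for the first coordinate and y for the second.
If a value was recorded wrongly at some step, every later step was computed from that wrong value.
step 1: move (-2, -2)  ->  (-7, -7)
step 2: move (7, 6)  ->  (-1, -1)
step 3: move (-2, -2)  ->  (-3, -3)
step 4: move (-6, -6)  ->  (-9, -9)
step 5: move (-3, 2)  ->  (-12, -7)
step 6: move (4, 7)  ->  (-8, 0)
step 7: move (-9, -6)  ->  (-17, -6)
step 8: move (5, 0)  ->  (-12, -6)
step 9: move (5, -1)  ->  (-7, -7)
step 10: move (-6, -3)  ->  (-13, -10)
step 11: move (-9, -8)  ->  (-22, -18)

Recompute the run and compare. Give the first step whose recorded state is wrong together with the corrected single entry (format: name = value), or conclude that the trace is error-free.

Recomputing the run from the initial state:
step 1: x = -7, y = -7
step 2: x = 0, y = -1
step 3: x = -2, y = -3
step 4: x = -8, y = -9
step 5: x = -11, y = -7
step 6: x = -7, y = 0
step 7: x = -16, y = -6
step 8: x = -11, y = -6
step 9: x = -6, y = -7
step 10: x = -12, y = -10
step 11: x = -21, y = -18
The first disagreement with the trace is at step 2, where the value should be x = 0.

step 2, x = 0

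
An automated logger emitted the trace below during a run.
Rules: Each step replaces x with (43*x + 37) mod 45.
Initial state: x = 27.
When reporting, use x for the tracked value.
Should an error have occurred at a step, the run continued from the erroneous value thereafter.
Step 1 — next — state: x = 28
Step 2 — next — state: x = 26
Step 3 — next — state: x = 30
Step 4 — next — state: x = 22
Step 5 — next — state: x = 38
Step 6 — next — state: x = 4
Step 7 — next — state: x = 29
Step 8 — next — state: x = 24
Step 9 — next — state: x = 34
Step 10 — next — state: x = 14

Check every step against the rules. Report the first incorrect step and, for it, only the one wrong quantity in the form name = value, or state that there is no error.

step 6, x = 6

Recomputing the run from the initial state:
step 1: x = 28
step 2: x = 26
step 3: x = 30
step 4: x = 22
step 5: x = 38
step 6: x = 6
step 7: x = 25
step 8: x = 32
step 9: x = 18
step 10: x = 1
The first disagreement with the trace is at step 6, where the value should be x = 6.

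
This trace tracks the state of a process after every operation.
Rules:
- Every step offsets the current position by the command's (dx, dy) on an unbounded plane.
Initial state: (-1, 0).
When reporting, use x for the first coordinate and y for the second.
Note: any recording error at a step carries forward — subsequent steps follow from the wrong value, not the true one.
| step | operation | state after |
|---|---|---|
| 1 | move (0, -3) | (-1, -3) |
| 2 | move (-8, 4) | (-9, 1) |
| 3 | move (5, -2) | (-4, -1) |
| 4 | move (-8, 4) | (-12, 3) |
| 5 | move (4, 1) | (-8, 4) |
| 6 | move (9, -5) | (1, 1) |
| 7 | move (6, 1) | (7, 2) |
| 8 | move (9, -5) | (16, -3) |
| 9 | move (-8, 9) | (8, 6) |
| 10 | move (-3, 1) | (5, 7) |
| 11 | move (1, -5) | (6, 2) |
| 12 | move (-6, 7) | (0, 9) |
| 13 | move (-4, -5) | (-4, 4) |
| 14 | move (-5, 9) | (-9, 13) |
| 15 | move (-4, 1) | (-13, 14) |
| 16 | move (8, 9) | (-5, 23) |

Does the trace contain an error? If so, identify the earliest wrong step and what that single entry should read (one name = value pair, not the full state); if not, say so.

Recomputing the run from the initial state:
step 1: x = -1, y = -3
step 2: x = -9, y = 1
step 3: x = -4, y = -1
step 4: x = -12, y = 3
step 5: x = -8, y = 4
step 6: x = 1, y = -1
step 7: x = 7, y = 0
step 8: x = 16, y = -5
step 9: x = 8, y = 4
step 10: x = 5, y = 5
step 11: x = 6, y = 0
step 12: x = 0, y = 7
step 13: x = -4, y = 2
step 14: x = -9, y = 11
step 15: x = -13, y = 12
step 16: x = -5, y = 21
The first disagreement with the trace is at step 6, where the value should be y = -1.

step 6, y = -1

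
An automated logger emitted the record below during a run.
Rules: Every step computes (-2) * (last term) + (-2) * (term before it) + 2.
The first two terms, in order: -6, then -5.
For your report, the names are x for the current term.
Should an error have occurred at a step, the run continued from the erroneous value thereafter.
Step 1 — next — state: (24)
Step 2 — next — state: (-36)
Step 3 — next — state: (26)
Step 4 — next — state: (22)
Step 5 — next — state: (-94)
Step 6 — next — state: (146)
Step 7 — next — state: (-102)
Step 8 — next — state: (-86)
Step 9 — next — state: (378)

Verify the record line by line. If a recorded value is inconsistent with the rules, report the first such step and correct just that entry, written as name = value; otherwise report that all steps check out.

no error

1. x = -2*(-5) + (-2)*(-6) + (2) = 24 (verified)
2. x = -2*(24) + (-2)*(-5) + (2) = -36 (in agreement)
3. x = -2*(-36) + (-2)*(24) + (2) = 26 (consistent with the record)
4. x = -2*(26) + (-2)*(-36) + (2) = 22 (matches)
5. x = -2*(22) + (-2)*(26) + (2) = -94 (same as recorded)
6. x = -2*(-94) + (-2)*(22) + (2) = 146 (exactly as logged)
7. x = -2*(146) + (-2)*(-94) + (2) = -102 (agrees with the record)
8. x = -2*(-102) + (-2)*(146) + (2) = -86 (confirmed correct)
9. x = -2*(-86) + (-2)*(-102) + (2) = 378 (exactly as logged)
The recomputation confirms every line.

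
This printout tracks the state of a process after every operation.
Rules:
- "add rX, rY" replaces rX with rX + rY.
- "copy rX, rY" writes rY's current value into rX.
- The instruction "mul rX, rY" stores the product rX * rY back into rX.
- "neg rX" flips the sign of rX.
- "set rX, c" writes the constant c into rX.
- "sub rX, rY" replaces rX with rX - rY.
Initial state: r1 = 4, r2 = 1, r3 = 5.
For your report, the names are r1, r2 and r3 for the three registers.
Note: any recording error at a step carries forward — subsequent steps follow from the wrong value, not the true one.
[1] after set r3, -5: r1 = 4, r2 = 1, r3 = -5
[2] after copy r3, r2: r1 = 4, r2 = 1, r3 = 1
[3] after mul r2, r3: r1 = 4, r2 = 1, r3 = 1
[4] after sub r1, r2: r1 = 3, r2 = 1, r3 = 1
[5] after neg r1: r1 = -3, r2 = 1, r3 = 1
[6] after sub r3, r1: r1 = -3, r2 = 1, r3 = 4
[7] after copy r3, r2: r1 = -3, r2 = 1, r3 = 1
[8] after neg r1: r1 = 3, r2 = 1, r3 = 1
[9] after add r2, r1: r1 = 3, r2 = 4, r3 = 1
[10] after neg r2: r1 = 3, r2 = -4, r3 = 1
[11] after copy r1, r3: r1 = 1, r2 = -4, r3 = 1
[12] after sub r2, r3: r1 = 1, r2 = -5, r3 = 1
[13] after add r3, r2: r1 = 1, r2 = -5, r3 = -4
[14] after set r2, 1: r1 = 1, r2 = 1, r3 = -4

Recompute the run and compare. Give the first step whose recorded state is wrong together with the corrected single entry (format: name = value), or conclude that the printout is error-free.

no error

Recomputing the run from the initial state:
step 1: r1 = 4, r2 = 1, r3 = -5
step 2: r1 = 4, r2 = 1, r3 = 1
step 3: r1 = 4, r2 = 1, r3 = 1
step 4: r1 = 3, r2 = 1, r3 = 1
step 5: r1 = -3, r2 = 1, r3 = 1
step 6: r1 = -3, r2 = 1, r3 = 4
step 7: r1 = -3, r2 = 1, r3 = 1
step 8: r1 = 3, r2 = 1, r3 = 1
step 9: r1 = 3, r2 = 4, r3 = 1
step 10: r1 = 3, r2 = -4, r3 = 1
step 11: r1 = 1, r2 = -4, r3 = 1
step 12: r1 = 1, r2 = -5, r3 = 1
step 13: r1 = 1, r2 = -5, r3 = -4
step 14: r1 = 1, r2 = 1, r3 = -4
This matches the printout at every step.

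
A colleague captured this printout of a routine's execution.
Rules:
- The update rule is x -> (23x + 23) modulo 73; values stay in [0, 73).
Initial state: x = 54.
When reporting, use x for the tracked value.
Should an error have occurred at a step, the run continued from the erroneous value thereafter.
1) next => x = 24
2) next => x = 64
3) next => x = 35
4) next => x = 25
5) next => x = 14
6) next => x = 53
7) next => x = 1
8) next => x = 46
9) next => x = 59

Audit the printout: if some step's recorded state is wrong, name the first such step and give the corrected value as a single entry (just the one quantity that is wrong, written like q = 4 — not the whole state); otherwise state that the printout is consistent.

Step 1: x = (23*54 + 23) mod 73 = 24 — in agreement.
Step 2: x = (23*24 + 23) mod 73 = 64 — in agreement.
Step 3: x = (23*64 + 23) mod 73 = 35 — no discrepancy.
Step 4: x = (23*35 + 23) mod 73 = 25 — in agreement.
Step 5: x = (23*25 + 23) mod 73 = 14 — same as recorded.
Step 6: x = (23*14 + 23) mod 73 = 53 — confirmed correct.
Step 7: x = (23*53 + 23) mod 73 = 1 — confirmed correct.
Step 8: x = (23*1 + 23) mod 73 = 46 — consistent with the printout.
Step 9: x = (23*46 + 23) mod 73 = 59 — exactly as logged.
Every step is consistent.

no error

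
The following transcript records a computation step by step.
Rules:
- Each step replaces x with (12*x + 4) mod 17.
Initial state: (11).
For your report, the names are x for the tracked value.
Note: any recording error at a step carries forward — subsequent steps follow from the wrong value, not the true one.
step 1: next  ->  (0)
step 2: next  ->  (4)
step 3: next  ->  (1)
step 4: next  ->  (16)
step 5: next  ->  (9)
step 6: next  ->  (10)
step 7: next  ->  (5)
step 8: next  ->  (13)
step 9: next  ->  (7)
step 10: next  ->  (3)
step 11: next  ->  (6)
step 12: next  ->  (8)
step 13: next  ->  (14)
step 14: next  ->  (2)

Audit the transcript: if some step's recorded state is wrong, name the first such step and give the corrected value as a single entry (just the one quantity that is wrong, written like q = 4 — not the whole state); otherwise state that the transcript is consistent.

Recomputing the run from the initial state:
step 1: x = 0
step 2: x = 4
step 3: x = 1
step 4: x = 16
step 5: x = 9
step 6: x = 10
step 7: x = 5
step 8: x = 13
step 9: x = 7
step 10: x = 3
step 11: x = 6
step 12: x = 8
step 13: x = 15
step 14: x = 14
The first disagreement with the transcript is at step 13, where the value should be x = 15.

step 13, x = 15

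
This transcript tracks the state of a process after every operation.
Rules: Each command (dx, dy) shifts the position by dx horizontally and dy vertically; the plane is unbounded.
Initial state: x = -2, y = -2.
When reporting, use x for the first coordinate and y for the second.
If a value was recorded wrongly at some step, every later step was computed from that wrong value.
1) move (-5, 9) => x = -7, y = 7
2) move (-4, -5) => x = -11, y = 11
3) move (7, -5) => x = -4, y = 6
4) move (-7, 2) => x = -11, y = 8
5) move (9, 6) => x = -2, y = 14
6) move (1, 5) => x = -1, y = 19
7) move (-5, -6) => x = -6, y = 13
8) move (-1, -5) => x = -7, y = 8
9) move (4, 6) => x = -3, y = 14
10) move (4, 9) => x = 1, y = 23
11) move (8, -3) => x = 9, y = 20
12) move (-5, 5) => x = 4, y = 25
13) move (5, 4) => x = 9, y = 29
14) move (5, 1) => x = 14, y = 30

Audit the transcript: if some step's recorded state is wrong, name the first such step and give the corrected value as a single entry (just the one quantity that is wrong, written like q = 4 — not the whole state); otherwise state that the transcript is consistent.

step 2, y = 2

Recomputing the run from the initial state:
step 1: x = -7, y = 7
step 2: x = -11, y = 2
step 3: x = -4, y = -3
step 4: x = -11, y = -1
step 5: x = -2, y = 5
step 6: x = -1, y = 10
step 7: x = -6, y = 4
step 8: x = -7, y = -1
step 9: x = -3, y = 5
step 10: x = 1, y = 14
step 11: x = 9, y = 11
step 12: x = 4, y = 16
step 13: x = 9, y = 20
step 14: x = 14, y = 21
The first disagreement with the transcript is at step 2, where the value should be y = 2.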